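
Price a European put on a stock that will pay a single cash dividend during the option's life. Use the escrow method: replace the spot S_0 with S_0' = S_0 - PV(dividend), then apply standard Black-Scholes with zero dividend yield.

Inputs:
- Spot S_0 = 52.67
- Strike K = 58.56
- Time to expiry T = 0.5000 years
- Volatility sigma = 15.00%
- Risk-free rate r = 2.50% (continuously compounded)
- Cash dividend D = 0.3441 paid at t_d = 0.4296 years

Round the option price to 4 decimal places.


Answer: Price = 6.0440

Derivation:
PV(D) = D * exp(-r * t_d) = 0.3441 * 0.98931747 = 0.34042414
S_0' = S_0 - PV(D) = 52.6700 - 0.34042414 = 52.32957586
d1 = (ln(S_0'/K) + (r + sigma^2/2)*T) / (sigma*sqrt(T)) = -0.88968321
d2 = d1 - sigma*sqrt(T) = -0.99574923
exp(-rT) = 0.98757780
N(-d1) = 0.81318199; N(-d2) = 0.84031400
P = K * exp(-rT) * N(-d2) - S_0' * N(-d1) = 58.5600 * 0.98757780 * 0.84031400 - 52.32957586 * 0.81318199 = 6.0440


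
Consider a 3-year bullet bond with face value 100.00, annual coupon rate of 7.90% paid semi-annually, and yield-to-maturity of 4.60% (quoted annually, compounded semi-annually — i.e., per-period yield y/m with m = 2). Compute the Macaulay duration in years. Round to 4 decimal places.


Coupon per period c = face * coupon_rate / m = 3.950000
Periods per year m = 2; per-period yield y/m = 0.023000
Number of cashflows N = 6
Cashflows (t years, CF_t, discount factor 1/(1+y/m)^(m*t), PV):
  t = 0.5000: CF_t = 3.950000, DF = 0.977517, PV = 3.861193
  t = 1.0000: CF_t = 3.950000, DF = 0.955540, PV = 3.774382
  t = 1.5000: CF_t = 3.950000, DF = 0.934056, PV = 3.689523
  t = 2.0000: CF_t = 3.950000, DF = 0.913056, PV = 3.606572
  t = 2.5000: CF_t = 3.950000, DF = 0.892528, PV = 3.525485
  t = 3.0000: CF_t = 103.950000, DF = 0.872461, PV = 90.692358
Price P = sum_t PV_t = 109.149512
Macaulay numerator sum_t t * PV_t:
  t * PV_t at t = 0.5000: 1.930596
  t * PV_t at t = 1.0000: 3.774382
  t * PV_t at t = 1.5000: 5.534284
  t * PV_t at t = 2.0000: 7.213143
  t * PV_t at t = 2.5000: 8.813714
  t * PV_t at t = 3.0000: 272.077073
Macaulay duration D = (sum_t t * PV_t) / P = 299.343192 / 109.149512 = 2.742506

Answer: Macaulay duration = 2.7425 years


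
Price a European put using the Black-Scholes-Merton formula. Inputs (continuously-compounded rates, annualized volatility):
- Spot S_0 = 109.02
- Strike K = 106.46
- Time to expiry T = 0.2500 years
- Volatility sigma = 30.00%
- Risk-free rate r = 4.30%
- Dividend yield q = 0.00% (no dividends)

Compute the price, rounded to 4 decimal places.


Answer: Price = 4.7266

Derivation:
d1 = (ln(S/K) + (r - q + 0.5*sigma^2) * T) / (sigma * sqrt(T)) = 0.30508016
d2 = d1 - sigma * sqrt(T) = 0.15508016
exp(-rT) = 0.98930757; exp(-qT) = 1.00000000
P = K * exp(-rT) * N(-d2) - S_0 * exp(-qT) * N(-d1)
N(-d1) = 0.38015255; N(-d2) = 0.43837906
P = 106.4600 * 0.98930757 * 0.43837906 - 109.0200 * 1.00000000 * 0.38015255 = 4.7266


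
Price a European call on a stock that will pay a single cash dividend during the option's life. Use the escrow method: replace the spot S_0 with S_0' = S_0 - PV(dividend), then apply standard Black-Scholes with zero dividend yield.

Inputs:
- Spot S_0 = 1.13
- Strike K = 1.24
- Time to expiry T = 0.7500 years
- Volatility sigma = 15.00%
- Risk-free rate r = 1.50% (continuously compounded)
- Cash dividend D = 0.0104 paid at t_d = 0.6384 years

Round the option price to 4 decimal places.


Answer: Price = 0.0218

Derivation:
PV(D) = D * exp(-r * t_d) = 0.0104 * 0.99046970 = 0.01030088
S_0' = S_0 - PV(D) = 1.1300 - 0.01030088 = 1.11969912
d1 = (ln(S_0'/K) + (r + sigma^2/2)*T) / (sigma*sqrt(T)) = -0.63403743
d2 = d1 - sigma*sqrt(T) = -0.76394124
exp(-rT) = 0.98881304
N(d1) = 0.26302820; N(d2) = 0.22245113
C = S_0' * N(d1) - K * exp(-rT) * N(d2) = 1.11969912 * 0.26302820 - 1.2400 * 0.98881304 * 0.22245113 = 0.0218


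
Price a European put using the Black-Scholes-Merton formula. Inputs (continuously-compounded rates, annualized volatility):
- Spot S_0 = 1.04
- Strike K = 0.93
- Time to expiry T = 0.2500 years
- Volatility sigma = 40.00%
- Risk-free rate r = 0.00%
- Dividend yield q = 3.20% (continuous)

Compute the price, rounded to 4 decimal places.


d1 = (ln(S/K) + (r - q + 0.5*sigma^2) * T) / (sigma * sqrt(T)) = 0.61895703
d2 = d1 - sigma * sqrt(T) = 0.41895703
exp(-rT) = 1.00000000; exp(-qT) = 0.99203191
P = K * exp(-rT) * N(-d2) - S_0 * exp(-qT) * N(-d1)
N(-d1) = 0.26797233; N(-d2) = 0.33762377
P = 0.9300 * 1.00000000 * 0.33762377 - 1.0400 * 0.99203191 * 0.26797233 = 0.0375

Answer: Price = 0.0375


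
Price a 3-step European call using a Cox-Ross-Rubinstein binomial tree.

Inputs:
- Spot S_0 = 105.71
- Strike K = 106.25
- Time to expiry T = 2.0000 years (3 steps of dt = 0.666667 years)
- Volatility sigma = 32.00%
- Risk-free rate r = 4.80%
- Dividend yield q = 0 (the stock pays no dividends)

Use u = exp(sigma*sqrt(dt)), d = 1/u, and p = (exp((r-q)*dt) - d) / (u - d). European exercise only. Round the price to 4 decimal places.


Answer: Price = V(0,0) = 24.4278

Derivation:
dt = T/N = 0.666667
u = exp(sigma*sqrt(dt)) = 1.298590; d = 1/u = 0.770066
p = (exp((r-q)*dt) - d) / (u - d) = 0.496575
Discount per step: exp(-r*dt) = 0.968507
Stock lattice S(k, i) with i counting down-moves:
  k=0: S(0,0) = 105.7100
  k=1: S(1,0) = 137.2739; S(1,1) = 81.4037
  k=2: S(2,0) = 178.2625; S(2,1) = 105.7100; S(2,2) = 62.6862
  k=3: S(3,0) = 231.4899; S(3,1) = 137.2739; S(3,2) = 81.4037; S(3,3) = 48.2725
Terminal payoffs V(N, i) = max(S_T - K, 0):
  V(3,0) = 125.239893; V(3,1) = 31.023928; V(3,2) = 0.000000; V(3,3) = 0.000000
Backward induction: V(k, i) = exp(-r*dt) * [p * V(k+1, i) + (1-p) * V(k+1, i+1)].
  V(2,0) = exp(-r*dt) * [p*125.239893 + (1-p)*31.023928] = 75.358698
  V(2,1) = exp(-r*dt) * [p*31.023928 + (1-p)*0.000000] = 14.920514
  V(2,2) = exp(-r*dt) * [p*0.000000 + (1-p)*0.000000] = 0.000000
  V(1,0) = exp(-r*dt) * [p*75.358698 + (1-p)*14.920514] = 43.517495
  V(1,1) = exp(-r*dt) * [p*14.920514 + (1-p)*0.000000] = 7.175808
  V(0,0) = exp(-r*dt) * [p*43.517495 + (1-p)*7.175808] = 24.427831


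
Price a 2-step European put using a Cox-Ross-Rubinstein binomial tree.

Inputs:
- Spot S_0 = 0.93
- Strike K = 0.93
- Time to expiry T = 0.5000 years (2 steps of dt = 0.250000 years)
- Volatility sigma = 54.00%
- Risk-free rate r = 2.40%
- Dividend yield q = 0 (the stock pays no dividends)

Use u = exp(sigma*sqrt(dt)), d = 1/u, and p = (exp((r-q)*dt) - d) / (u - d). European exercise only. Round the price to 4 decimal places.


Answer: Price = V(0,0) = 0.1186

Derivation:
dt = T/N = 0.250000
u = exp(sigma*sqrt(dt)) = 1.309964; d = 1/u = 0.763379
p = (exp((r-q)*dt) - d) / (u - d) = 0.443917
Discount per step: exp(-r*dt) = 0.994018
Stock lattice S(k, i) with i counting down-moves:
  k=0: S(0,0) = 0.9300
  k=1: S(1,0) = 1.2183; S(1,1) = 0.7099
  k=2: S(2,0) = 1.5959; S(2,1) = 0.9300; S(2,2) = 0.5420
Terminal payoffs V(N, i) = max(K - S_T, 0):
  V(2,0) = 0.000000; V(2,1) = 0.000000; V(2,2) = 0.388044
Backward induction: V(k, i) = exp(-r*dt) * [p * V(k+1, i) + (1-p) * V(k+1, i+1)].
  V(1,0) = exp(-r*dt) * [p*0.000000 + (1-p)*0.000000] = 0.000000
  V(1,1) = exp(-r*dt) * [p*0.000000 + (1-p)*0.388044] = 0.214494
  V(0,0) = exp(-r*dt) * [p*0.000000 + (1-p)*0.214494] = 0.118563


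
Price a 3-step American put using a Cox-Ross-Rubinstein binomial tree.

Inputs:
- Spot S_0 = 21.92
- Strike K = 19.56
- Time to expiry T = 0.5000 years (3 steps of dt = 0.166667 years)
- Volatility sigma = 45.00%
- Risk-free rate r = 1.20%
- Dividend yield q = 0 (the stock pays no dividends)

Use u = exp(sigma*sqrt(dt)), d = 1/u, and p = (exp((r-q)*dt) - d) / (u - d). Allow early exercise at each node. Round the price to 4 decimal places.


Answer: Price = V(0,0) = 1.6258

Derivation:
dt = T/N = 0.166667
u = exp(sigma*sqrt(dt)) = 1.201669; d = 1/u = 0.832176
p = (exp((r-q)*dt) - d) / (u - d) = 0.459619
Discount per step: exp(-r*dt) = 0.998002
Stock lattice S(k, i) with i counting down-moves:
  k=0: S(0,0) = 21.9200
  k=1: S(1,0) = 26.3406; S(1,1) = 18.2413
  k=2: S(2,0) = 31.6527; S(2,1) = 21.9200; S(2,2) = 15.1800
  k=3: S(3,0) = 38.0361; S(3,1) = 26.3406; S(3,2) = 18.2413; S(3,3) = 12.6324
Terminal payoffs V(N, i) = max(K - S_T, 0):
  V(3,0) = 0.000000; V(3,1) = 0.000000; V(3,2) = 1.318710; V(3,3) = 6.927608
Backward induction: V(k, i) = exp(-r*dt) * [p * V(k+1, i) + (1-p) * V(k+1, i+1)]; then take max(V_cont, immediate exercise) for American.
  V(2,0) = exp(-r*dt) * [p*0.000000 + (1-p)*0.000000] = 0.000000; exercise = 0.000000; V(2,0) = max -> 0.000000
  V(2,1) = exp(-r*dt) * [p*0.000000 + (1-p)*1.318710] = 0.711182; exercise = 0.000000; V(2,1) = max -> 0.711182
  V(2,2) = exp(-r*dt) * [p*1.318710 + (1-p)*6.927608] = 4.340961; exercise = 4.380042; V(2,2) = max -> 4.380042
  V(1,0) = exp(-r*dt) * [p*0.000000 + (1-p)*0.711182] = 0.383541; exercise = 0.000000; V(1,0) = max -> 0.383541
  V(1,1) = exp(-r*dt) * [p*0.711182 + (1-p)*4.380042] = 2.688382; exercise = 1.318710; V(1,1) = max -> 2.688382
  V(0,0) = exp(-r*dt) * [p*0.383541 + (1-p)*2.688382] = 1.625778; exercise = 0.000000; V(0,0) = max -> 1.625778


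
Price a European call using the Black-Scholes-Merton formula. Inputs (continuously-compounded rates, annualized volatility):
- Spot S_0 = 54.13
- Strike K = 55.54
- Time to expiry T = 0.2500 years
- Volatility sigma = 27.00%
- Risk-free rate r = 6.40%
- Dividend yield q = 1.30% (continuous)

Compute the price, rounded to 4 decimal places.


d1 = (ln(S/K) + (r - q + 0.5*sigma^2) * T) / (sigma * sqrt(T)) = -0.02853645
d2 = d1 - sigma * sqrt(T) = -0.16353645
exp(-rT) = 0.98412732; exp(-qT) = 0.99675528
C = S_0 * exp(-qT) * N(d1) - K * exp(-rT) * N(d2)
N(d1) = 0.48861715; N(d2) = 0.43504804
C = 54.1300 * 0.99675528 * 0.48861715 - 55.5400 * 0.98412732 * 0.43504804 = 2.5840

Answer: Price = 2.5840


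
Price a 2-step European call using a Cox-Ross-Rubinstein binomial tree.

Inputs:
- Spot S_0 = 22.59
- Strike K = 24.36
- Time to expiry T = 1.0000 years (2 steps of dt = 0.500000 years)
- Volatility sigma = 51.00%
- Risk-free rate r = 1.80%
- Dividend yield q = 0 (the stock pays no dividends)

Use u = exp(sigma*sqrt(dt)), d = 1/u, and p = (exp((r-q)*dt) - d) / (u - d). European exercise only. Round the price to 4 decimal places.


dt = T/N = 0.500000
u = exp(sigma*sqrt(dt)) = 1.434225; d = 1/u = 0.697241
p = (exp((r-q)*dt) - d) / (u - d) = 0.423075
Discount per step: exp(-r*dt) = 0.991040
Stock lattice S(k, i) with i counting down-moves:
  k=0: S(0,0) = 22.5900
  k=1: S(1,0) = 32.3991; S(1,1) = 15.7507
  k=2: S(2,0) = 46.4676; S(2,1) = 22.5900; S(2,2) = 10.9820
Terminal payoffs V(N, i) = max(S_T - K, 0):
  V(2,0) = 22.107644; V(2,1) = 0.000000; V(2,2) = 0.000000
Backward induction: V(k, i) = exp(-r*dt) * [p * V(k+1, i) + (1-p) * V(k+1, i+1)].
  V(1,0) = exp(-r*dt) * [p*22.107644 + (1-p)*0.000000] = 9.269401
  V(1,1) = exp(-r*dt) * [p*0.000000 + (1-p)*0.000000] = 0.000000
  V(0,0) = exp(-r*dt) * [p*9.269401 + (1-p)*0.000000] = 3.886519

Answer: Price = V(0,0) = 3.8865


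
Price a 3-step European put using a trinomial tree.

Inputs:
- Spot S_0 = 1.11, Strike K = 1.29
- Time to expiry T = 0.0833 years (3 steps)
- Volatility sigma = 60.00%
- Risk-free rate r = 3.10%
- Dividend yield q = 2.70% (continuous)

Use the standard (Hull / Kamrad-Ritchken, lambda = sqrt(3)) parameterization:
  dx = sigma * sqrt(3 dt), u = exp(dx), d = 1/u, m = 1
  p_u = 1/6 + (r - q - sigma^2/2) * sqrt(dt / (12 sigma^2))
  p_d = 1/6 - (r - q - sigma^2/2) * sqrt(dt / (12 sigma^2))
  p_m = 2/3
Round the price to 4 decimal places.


dt = T/N = 0.027767; dx = sigma*sqrt(3*dt) = 0.173170
u = exp(dx) = 1.189069; d = 1/u = 0.840994
p_u = 0.152556, p_m = 0.666667, p_d = 0.180777
Discount per step: exp(-r*dt) = 0.999140
Stock lattice S(k, j) with j the centered position index:
  k=0: S(0,+0) = 1.1100
  k=1: S(1,-1) = 0.9335; S(1,+0) = 1.1100; S(1,+1) = 1.3199
  k=2: S(2,-2) = 0.7851; S(2,-1) = 0.9335; S(2,+0) = 1.1100; S(2,+1) = 1.3199; S(2,+2) = 1.5694
  k=3: S(3,-3) = 0.6602; S(3,-2) = 0.7851; S(3,-1) = 0.9335; S(3,+0) = 1.1100; S(3,+1) = 1.3199; S(3,+2) = 1.5694; S(3,+3) = 1.8661
Terminal payoffs V(N, j) = max(K - S_T, 0):
  V(3,-3) = 0.629760; V(3,-2) = 0.504929; V(3,-1) = 0.356496; V(3,+0) = 0.180000; V(3,+1) = 0.000000; V(3,+2) = 0.000000; V(3,+3) = 0.000000
Backward induction: V(k, j) = exp(-r*dt) * [p_u * V(k+1, j+1) + p_m * V(k+1, j) + p_d * V(k+1, j-1)]
  V(2,-2) = exp(-r*dt) * [p_u*0.356496 + p_m*0.504929 + p_d*0.629760] = 0.504417
  V(2,-1) = exp(-r*dt) * [p_u*0.180000 + p_m*0.356496 + p_d*0.504929] = 0.356097
  V(2,+0) = exp(-r*dt) * [p_u*0.000000 + p_m*0.180000 + p_d*0.356496] = 0.184288
  V(2,+1) = exp(-r*dt) * [p_u*0.000000 + p_m*0.000000 + p_d*0.180000] = 0.032512
  V(2,+2) = exp(-r*dt) * [p_u*0.000000 + p_m*0.000000 + p_d*0.000000] = 0.000000
  V(1,-1) = exp(-r*dt) * [p_u*0.184288 + p_m*0.356097 + p_d*0.504417] = 0.356392
  V(1,+0) = exp(-r*dt) * [p_u*0.032512 + p_m*0.184288 + p_d*0.356097] = 0.192027
  V(1,+1) = exp(-r*dt) * [p_u*0.000000 + p_m*0.032512 + p_d*0.184288] = 0.054942
  V(0,+0) = exp(-r*dt) * [p_u*0.054942 + p_m*0.192027 + p_d*0.356392] = 0.200655

Answer: Price = V(0,0) = 0.2007


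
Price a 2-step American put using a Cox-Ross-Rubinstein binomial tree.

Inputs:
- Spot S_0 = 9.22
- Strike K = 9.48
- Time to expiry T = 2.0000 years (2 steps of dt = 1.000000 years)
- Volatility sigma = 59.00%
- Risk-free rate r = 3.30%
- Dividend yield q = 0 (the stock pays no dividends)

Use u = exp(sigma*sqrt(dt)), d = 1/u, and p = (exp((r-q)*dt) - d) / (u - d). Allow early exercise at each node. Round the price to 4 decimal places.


dt = T/N = 1.000000
u = exp(sigma*sqrt(dt)) = 1.803988; d = 1/u = 0.554327
p = (exp((r-q)*dt) - d) / (u - d) = 0.383483
Discount per step: exp(-r*dt) = 0.967539
Stock lattice S(k, i) with i counting down-moves:
  k=0: S(0,0) = 9.2200
  k=1: S(1,0) = 16.6328; S(1,1) = 5.1109
  k=2: S(2,0) = 30.0053; S(2,1) = 9.2200; S(2,2) = 2.8331
Terminal payoffs V(N, i) = max(K - S_T, 0):
  V(2,0) = 0.000000; V(2,1) = 0.260000; V(2,2) = 6.646890
Backward induction: V(k, i) = exp(-r*dt) * [p * V(k+1, i) + (1-p) * V(k+1, i+1)]; then take max(V_cont, immediate exercise) for American.
  V(1,0) = exp(-r*dt) * [p*0.000000 + (1-p)*0.260000] = 0.155091; exercise = 0.000000; V(1,0) = max -> 0.155091
  V(1,1) = exp(-r*dt) * [p*0.260000 + (1-p)*6.646890] = 4.061368; exercise = 4.369102; V(1,1) = max -> 4.369102
  V(0,0) = exp(-r*dt) * [p*0.155091 + (1-p)*4.369102] = 2.663733; exercise = 0.260000; V(0,0) = max -> 2.663733

Answer: Price = V(0,0) = 2.6637


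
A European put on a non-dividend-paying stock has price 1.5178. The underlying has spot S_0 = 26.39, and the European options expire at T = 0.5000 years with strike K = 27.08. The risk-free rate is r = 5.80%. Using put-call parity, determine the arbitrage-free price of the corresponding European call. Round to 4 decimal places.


Answer: Call price = 1.6018

Derivation:
Put-call parity: C - P = S_0 * exp(-qT) - K * exp(-rT).
S_0 * exp(-qT) = 26.3900 * 1.00000000 = 26.39000000
K * exp(-rT) = 27.0800 * 0.97141646 = 26.30595786
C = P + S*exp(-qT) - K*exp(-rT)
C = 1.5178 + 26.39000000 - 26.30595786 = 1.6018


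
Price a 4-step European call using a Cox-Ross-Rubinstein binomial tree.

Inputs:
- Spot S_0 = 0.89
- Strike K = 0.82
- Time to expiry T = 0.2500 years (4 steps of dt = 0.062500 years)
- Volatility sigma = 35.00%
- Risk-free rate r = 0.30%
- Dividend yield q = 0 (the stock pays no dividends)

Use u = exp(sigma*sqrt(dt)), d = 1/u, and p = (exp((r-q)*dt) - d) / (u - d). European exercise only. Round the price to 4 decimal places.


dt = T/N = 0.062500
u = exp(sigma*sqrt(dt)) = 1.091442; d = 1/u = 0.916219
p = (exp((r-q)*dt) - d) / (u - d) = 0.479209
Discount per step: exp(-r*dt) = 0.999813
Stock lattice S(k, i) with i counting down-moves:
  k=0: S(0,0) = 0.8900
  k=1: S(1,0) = 0.9714; S(1,1) = 0.8154
  k=2: S(2,0) = 1.0602; S(2,1) = 0.8900; S(2,2) = 0.7471
  k=3: S(3,0) = 1.1572; S(3,1) = 0.9714; S(3,2) = 0.8154; S(3,3) = 0.6845
  k=4: S(4,0) = 1.2630; S(4,1) = 1.0602; S(4,2) = 0.8900; S(4,3) = 0.7471; S(4,4) = 0.6272
Terminal payoffs V(N, i) = max(S_T - K, 0):
  V(4,0) = 0.442970; V(4,1) = 0.240209; V(4,2) = 0.070000; V(4,3) = 0.000000; V(4,4) = 0.000000
Backward induction: V(k, i) = exp(-r*dt) * [p * V(k+1, i) + (1-p) * V(k+1, i+1)].
  V(3,0) = exp(-r*dt) * [p*0.442970 + (1-p)*0.240209] = 0.337311
  V(3,1) = exp(-r*dt) * [p*0.240209 + (1-p)*0.070000] = 0.151537
  V(3,2) = exp(-r*dt) * [p*0.070000 + (1-p)*0.000000] = 0.033538
  V(3,3) = exp(-r*dt) * [p*0.000000 + (1-p)*0.000000] = 0.000000
  V(2,0) = exp(-r*dt) * [p*0.337311 + (1-p)*0.151537] = 0.240517
  V(2,1) = exp(-r*dt) * [p*0.151537 + (1-p)*0.033538] = 0.090068
  V(2,2) = exp(-r*dt) * [p*0.033538 + (1-p)*0.000000] = 0.016069
  V(1,0) = exp(-r*dt) * [p*0.240517 + (1-p)*0.090068] = 0.162134
  V(1,1) = exp(-r*dt) * [p*0.090068 + (1-p)*0.016069] = 0.051520
  V(0,0) = exp(-r*dt) * [p*0.162134 + (1-p)*0.051520] = 0.104508

Answer: Price = V(0,0) = 0.1045


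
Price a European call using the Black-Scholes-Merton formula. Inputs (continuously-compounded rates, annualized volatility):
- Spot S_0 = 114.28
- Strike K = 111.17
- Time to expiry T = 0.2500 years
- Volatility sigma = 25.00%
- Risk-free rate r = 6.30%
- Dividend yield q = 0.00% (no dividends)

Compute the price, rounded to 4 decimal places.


Answer: Price = 8.3293

Derivation:
d1 = (ln(S/K) + (r - q + 0.5*sigma^2) * T) / (sigma * sqrt(T)) = 0.40922813
d2 = d1 - sigma * sqrt(T) = 0.28422813
exp(-rT) = 0.98437338; exp(-qT) = 1.00000000
C = S_0 * exp(-qT) * N(d1) - K * exp(-rT) * N(d2)
N(d1) = 0.65881387; N(d2) = 0.61188222
C = 114.2800 * 1.00000000 * 0.65881387 - 111.1700 * 0.98437338 * 0.61188222 = 8.3293


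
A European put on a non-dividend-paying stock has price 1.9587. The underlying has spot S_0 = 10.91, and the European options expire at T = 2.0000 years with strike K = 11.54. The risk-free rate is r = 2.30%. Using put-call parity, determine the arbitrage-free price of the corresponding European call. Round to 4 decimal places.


Answer: Call price = 1.8475

Derivation:
Put-call parity: C - P = S_0 * exp(-qT) - K * exp(-rT).
S_0 * exp(-qT) = 10.9100 * 1.00000000 = 10.91000000
K * exp(-rT) = 11.5400 * 0.95504196 = 11.02118424
C = P + S*exp(-qT) - K*exp(-rT)
C = 1.9587 + 10.91000000 - 11.02118424 = 1.8475


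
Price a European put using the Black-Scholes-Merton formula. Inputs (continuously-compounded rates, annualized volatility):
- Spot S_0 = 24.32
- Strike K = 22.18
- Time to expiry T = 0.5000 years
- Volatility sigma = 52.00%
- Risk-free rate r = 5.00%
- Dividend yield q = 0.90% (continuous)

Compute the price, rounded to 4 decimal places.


d1 = (ln(S/K) + (r - q + 0.5*sigma^2) * T) / (sigma * sqrt(T)) = 0.49010135
d2 = d1 - sigma * sqrt(T) = 0.12240583
exp(-rT) = 0.97530991; exp(-qT) = 0.99551011
P = K * exp(-rT) * N(-d2) - S_0 * exp(-qT) * N(-d1)
N(-d1) = 0.31203109; N(-d2) = 0.45128881
P = 22.1800 * 0.97530991 * 0.45128881 - 24.3200 * 0.99551011 * 0.31203109 = 2.2079

Answer: Price = 2.2079


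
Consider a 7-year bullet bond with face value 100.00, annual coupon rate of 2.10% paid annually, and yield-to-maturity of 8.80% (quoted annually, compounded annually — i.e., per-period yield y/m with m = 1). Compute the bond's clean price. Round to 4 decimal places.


Answer: Price = 66.0517

Derivation:
Coupon per period c = face * coupon_rate / m = 2.100000
Periods per year m = 1; per-period yield y/m = 0.088000
Number of cashflows N = 7
Cashflows (t years, CF_t, discount factor 1/(1+y/m)^(m*t), PV):
  t = 1.0000: CF_t = 2.100000, DF = 0.919118, PV = 1.930147
  t = 2.0000: CF_t = 2.100000, DF = 0.844777, PV = 1.774032
  t = 3.0000: CF_t = 2.100000, DF = 0.776450, PV = 1.630544
  t = 4.0000: CF_t = 2.100000, DF = 0.713649, PV = 1.498662
  t = 5.0000: CF_t = 2.100000, DF = 0.655927, PV = 1.377447
  t = 6.0000: CF_t = 2.100000, DF = 0.602874, PV = 1.266036
  t = 7.0000: CF_t = 102.100000, DF = 0.554112, PV = 56.574858
Price P = sum_t PV_t = 66.051726


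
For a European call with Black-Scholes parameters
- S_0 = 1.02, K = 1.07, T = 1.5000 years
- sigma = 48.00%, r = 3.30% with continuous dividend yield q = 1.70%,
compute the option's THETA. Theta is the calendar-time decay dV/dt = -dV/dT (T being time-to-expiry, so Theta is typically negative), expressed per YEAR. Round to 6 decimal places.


Answer: Theta = -0.077535

Derivation:
d1 = 0.2533588530; d2 = -0.3345186852
phi(d1) = 0.3863413834; exp(-qT) = 0.9748223790; exp(-rT) = 0.9517051581
Theta = -S*exp(-qT)*phi(d1)*sigma/(2*sqrt(T)) - r*K*exp(-rT)*N(d2) + q*S*exp(-qT)*N(d1)
N(d1) = 0.6000045395; N(d2) = 0.3689940967; sqrt(T) = 1.2247448714
Term 1 = -1.0200 * 0.9748223790 * 0.3863413834 * 0.4800 / (2 * 1.2247448714) = -0.0752770351
Term 2 = -0.0330 * 1.0700 * 0.9517051581 * 0.3689940967 = -0.0123999393
Term 3 = 0.0170 * 1.0200 * 0.9748223790 * 0.6000045395 = 0.0101421288
Theta = -0.0752770351 + (-0.0123999393) + (0.0101421288) = -0.077535


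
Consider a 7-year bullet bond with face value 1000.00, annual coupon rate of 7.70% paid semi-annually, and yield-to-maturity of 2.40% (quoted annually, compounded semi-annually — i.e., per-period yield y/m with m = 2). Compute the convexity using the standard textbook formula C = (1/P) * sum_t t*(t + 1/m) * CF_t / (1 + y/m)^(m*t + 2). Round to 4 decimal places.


Coupon per period c = face * coupon_rate / m = 38.500000
Periods per year m = 2; per-period yield y/m = 0.012000
Number of cashflows N = 14
Cashflows (t years, CF_t, discount factor 1/(1+y/m)^(m*t), PV):
  t = 0.5000: CF_t = 38.500000, DF = 0.988142, PV = 38.043478
  t = 1.0000: CF_t = 38.500000, DF = 0.976425, PV = 37.592370
  t = 1.5000: CF_t = 38.500000, DF = 0.964847, PV = 37.146610
  t = 2.0000: CF_t = 38.500000, DF = 0.953406, PV = 36.706137
  t = 2.5000: CF_t = 38.500000, DF = 0.942101, PV = 36.270886
  t = 3.0000: CF_t = 38.500000, DF = 0.930930, PV = 35.840797
  t = 3.5000: CF_t = 38.500000, DF = 0.919891, PV = 35.415807
  t = 4.0000: CF_t = 38.500000, DF = 0.908983, PV = 34.995857
  t = 4.5000: CF_t = 38.500000, DF = 0.898205, PV = 34.580886
  t = 5.0000: CF_t = 38.500000, DF = 0.887554, PV = 34.170836
  t = 5.5000: CF_t = 38.500000, DF = 0.877030, PV = 33.765648
  t = 6.0000: CF_t = 38.500000, DF = 0.866630, PV = 33.365265
  t = 6.5000: CF_t = 38.500000, DF = 0.856354, PV = 32.969630
  t = 7.0000: CF_t = 1038.500000, DF = 0.846200, PV = 878.778303
Price P = sum_t PV_t = 1339.642510
Convexity numerator sum_t t*(t + 1/m) * CF_t / (1+y/m)^(m*t + 2):
  t = 0.5000: term = 18.573305
  t = 1.0000: term = 55.059205
  t = 1.5000: term = 108.812659
  t = 2.0000: term = 179.203983
  t = 2.5000: term = 265.618552
  t = 3.0000: term = 367.456495
  t = 3.5000: term = 484.132405
  t = 4.0000: term = 615.075049
  t = 4.5000: term = 759.727086
  t = 5.0000: term = 917.544789
  t = 5.5000: term = 1087.997774
  t = 6.0000: term = 1270.568726
  t = 6.5000: term = 1464.753143
  t = 7.0000: term = 45048.216778
Convexity = (1/P) * sum = 52642.739950 / 1339.642510 = 39.296110

Answer: Convexity = 39.2961


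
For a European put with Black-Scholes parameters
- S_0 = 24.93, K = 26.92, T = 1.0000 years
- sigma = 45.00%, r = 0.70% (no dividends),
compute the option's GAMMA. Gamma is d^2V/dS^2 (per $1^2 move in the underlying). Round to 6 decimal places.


d1 = 0.0698942061; d2 = -0.3801057939
phi(d1) = 0.3979690131; exp(-qT) = 1.0000000000; exp(-rT) = 0.9930244429
Gamma = exp(-qT) * phi(d1) / (S * sigma * sqrt(T)) = 1.0000000000 * 0.3979690131 / (24.9300 * 0.4500 * 1.0000000000) = 0.035474

Answer: Gamma = 0.035474


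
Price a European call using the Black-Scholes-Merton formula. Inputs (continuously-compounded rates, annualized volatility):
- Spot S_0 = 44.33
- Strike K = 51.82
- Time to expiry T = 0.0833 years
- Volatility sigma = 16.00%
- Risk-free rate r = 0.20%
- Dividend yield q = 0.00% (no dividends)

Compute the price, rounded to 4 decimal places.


d1 = (ln(S/K) + (r - q + 0.5*sigma^2) * T) / (sigma * sqrt(T)) = -3.35395773
d2 = d1 - sigma * sqrt(T) = -3.40013652
exp(-rT) = 0.99983341; exp(-qT) = 1.00000000
C = S_0 * exp(-qT) * N(d1) - K * exp(-rT) * N(d2)
N(d1) = 0.00039832; N(d2) = 0.00033676
C = 44.3300 * 1.00000000 * 0.00039832 - 51.8200 * 0.99983341 * 0.00033676 = 0.0002

Answer: Price = 0.0002


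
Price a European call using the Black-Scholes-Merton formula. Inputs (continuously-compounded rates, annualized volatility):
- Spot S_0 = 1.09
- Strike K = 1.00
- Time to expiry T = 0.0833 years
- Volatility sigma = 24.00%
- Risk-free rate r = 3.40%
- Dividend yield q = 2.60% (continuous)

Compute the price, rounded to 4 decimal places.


d1 = (ln(S/K) + (r - q + 0.5*sigma^2) * T) / (sigma * sqrt(T)) = 1.28837142
d2 = d1 - sigma * sqrt(T) = 1.21910324
exp(-rT) = 0.99717181; exp(-qT) = 0.99783654
C = S_0 * exp(-qT) * N(d1) - K * exp(-rT) * N(d2)
N(d1) = 0.90119165; N(d2) = 0.88859750
C = 1.0900 * 0.99783654 * 0.90119165 - 1.0000 * 0.99717181 * 0.88859750 = 0.0941

Answer: Price = 0.0941


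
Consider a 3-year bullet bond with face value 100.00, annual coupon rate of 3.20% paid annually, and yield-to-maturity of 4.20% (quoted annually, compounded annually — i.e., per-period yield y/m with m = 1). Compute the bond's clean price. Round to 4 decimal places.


Coupon per period c = face * coupon_rate / m = 3.200000
Periods per year m = 1; per-period yield y/m = 0.042000
Number of cashflows N = 3
Cashflows (t years, CF_t, discount factor 1/(1+y/m)^(m*t), PV):
  t = 1.0000: CF_t = 3.200000, DF = 0.959693, PV = 3.071017
  t = 2.0000: CF_t = 3.200000, DF = 0.921010, PV = 2.947233
  t = 3.0000: CF_t = 103.200000, DF = 0.883887, PV = 91.217159
Price P = sum_t PV_t = 97.235409

Answer: Price = 97.2354


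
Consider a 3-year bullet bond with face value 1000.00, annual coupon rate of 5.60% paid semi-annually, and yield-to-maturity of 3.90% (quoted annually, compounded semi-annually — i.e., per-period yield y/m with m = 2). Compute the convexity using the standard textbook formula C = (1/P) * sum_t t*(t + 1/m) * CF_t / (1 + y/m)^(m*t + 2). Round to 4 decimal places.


Coupon per period c = face * coupon_rate / m = 28.000000
Periods per year m = 2; per-period yield y/m = 0.019500
Number of cashflows N = 6
Cashflows (t years, CF_t, discount factor 1/(1+y/m)^(m*t), PV):
  t = 0.5000: CF_t = 28.000000, DF = 0.980873, PV = 27.464443
  t = 1.0000: CF_t = 28.000000, DF = 0.962112, PV = 26.939130
  t = 1.5000: CF_t = 28.000000, DF = 0.943709, PV = 26.423865
  t = 2.0000: CF_t = 28.000000, DF = 0.925659, PV = 25.918455
  t = 2.5000: CF_t = 28.000000, DF = 0.907954, PV = 25.422712
  t = 3.0000: CF_t = 1028.000000, DF = 0.890588, PV = 915.524001
Price P = sum_t PV_t = 1047.692607
Convexity numerator sum_t t*(t + 1/m) * CF_t / (1+y/m)^(m*t + 2):
  t = 0.5000: term = 13.211932
  t = 1.0000: term = 38.877683
  t = 1.5000: term = 76.268137
  t = 2.0000: term = 124.682257
  t = 2.5000: term = 183.446185
  t = 3.0000: term = 9248.782636
Convexity = (1/P) * sum = 9685.268829 / 1047.692607 = 9.244380

Answer: Convexity = 9.2444


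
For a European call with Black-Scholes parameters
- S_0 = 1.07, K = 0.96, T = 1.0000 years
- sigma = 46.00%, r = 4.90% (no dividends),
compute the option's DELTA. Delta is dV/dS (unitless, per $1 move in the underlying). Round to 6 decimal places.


Answer: Delta = 0.716457

Derivation:
d1 = 0.5723492239; d2 = 0.1123492239
phi(d1) = 0.3386695756; exp(-qT) = 1.0000000000; exp(-rT) = 0.9521811297
N(d1) = 0.7164572960
Delta = exp(-qT) * N(d1) = 1.0000000000 * 0.7164572960 = 0.716457


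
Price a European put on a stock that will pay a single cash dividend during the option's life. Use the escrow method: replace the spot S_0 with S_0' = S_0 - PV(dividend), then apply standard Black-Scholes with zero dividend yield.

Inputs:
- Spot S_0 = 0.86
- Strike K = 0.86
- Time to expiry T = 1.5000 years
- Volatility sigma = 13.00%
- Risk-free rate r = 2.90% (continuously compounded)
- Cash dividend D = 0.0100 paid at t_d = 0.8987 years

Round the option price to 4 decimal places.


PV(D) = D * exp(-r * t_d) = 0.0100 * 0.97427439 = 0.00974274
S_0' = S_0 - PV(D) = 0.8600 - 0.00974274 = 0.85025726
d1 = (ln(S_0'/K) + (r + sigma^2/2)*T) / (sigma*sqrt(T)) = 0.28126152
d2 = d1 - sigma*sqrt(T) = 0.12204469
exp(-rT) = 0.95743255
N(-d1) = 0.38925491; N(-d2) = 0.45143181
P = K * exp(-rT) * N(-d2) - S_0' * N(-d1) = 0.8600 * 0.95743255 * 0.45143181 - 0.85025726 * 0.38925491 = 0.0407

Answer: Price = 0.0407


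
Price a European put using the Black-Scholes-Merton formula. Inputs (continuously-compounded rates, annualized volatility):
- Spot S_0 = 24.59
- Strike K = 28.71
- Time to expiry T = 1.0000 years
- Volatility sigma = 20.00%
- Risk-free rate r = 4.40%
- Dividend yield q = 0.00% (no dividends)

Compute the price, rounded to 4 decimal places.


Answer: Price = 3.8251

Derivation:
d1 = (ln(S/K) + (r - q + 0.5*sigma^2) * T) / (sigma * sqrt(T)) = -0.45452819
d2 = d1 - sigma * sqrt(T) = -0.65452819
exp(-rT) = 0.95695396; exp(-qT) = 1.00000000
P = K * exp(-rT) * N(-d2) - S_0 * exp(-qT) * N(-d1)
N(-d1) = 0.67527565; N(-d2) = 0.74361421
P = 28.7100 * 0.95695396 * 0.74361421 - 24.5900 * 1.00000000 * 0.67527565 = 3.8251


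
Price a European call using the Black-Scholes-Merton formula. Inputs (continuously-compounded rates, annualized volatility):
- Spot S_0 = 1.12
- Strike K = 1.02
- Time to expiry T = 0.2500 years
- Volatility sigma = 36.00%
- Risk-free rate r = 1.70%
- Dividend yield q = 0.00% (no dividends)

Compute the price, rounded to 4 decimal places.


Answer: Price = 0.1397

Derivation:
d1 = (ln(S/K) + (r - q + 0.5*sigma^2) * T) / (sigma * sqrt(T)) = 0.63320032
d2 = d1 - sigma * sqrt(T) = 0.45320032
exp(-rT) = 0.99575902; exp(-qT) = 1.00000000
C = S_0 * exp(-qT) * N(d1) - K * exp(-rT) * N(d2)
N(d1) = 0.73669858; N(d2) = 0.67479775
C = 1.1200 * 1.00000000 * 0.73669858 - 1.0200 * 0.99575902 * 0.67479775 = 0.1397


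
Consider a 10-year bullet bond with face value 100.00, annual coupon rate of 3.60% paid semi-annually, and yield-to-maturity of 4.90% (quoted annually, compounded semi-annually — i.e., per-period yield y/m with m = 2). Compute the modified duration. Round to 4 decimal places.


Coupon per period c = face * coupon_rate / m = 1.800000
Periods per year m = 2; per-period yield y/m = 0.024500
Number of cashflows N = 20
Cashflows (t years, CF_t, discount factor 1/(1+y/m)^(m*t), PV):
  t = 0.5000: CF_t = 1.800000, DF = 0.976086, PV = 1.756955
  t = 1.0000: CF_t = 1.800000, DF = 0.952744, PV = 1.714939
  t = 1.5000: CF_t = 1.800000, DF = 0.929960, PV = 1.673927
  t = 2.0000: CF_t = 1.800000, DF = 0.907721, PV = 1.633897
  t = 2.5000: CF_t = 1.800000, DF = 0.886013, PV = 1.594824
  t = 3.0000: CF_t = 1.800000, DF = 0.864825, PV = 1.556685
  t = 3.5000: CF_t = 1.800000, DF = 0.844143, PV = 1.519458
  t = 4.0000: CF_t = 1.800000, DF = 0.823957, PV = 1.483122
  t = 4.5000: CF_t = 1.800000, DF = 0.804252, PV = 1.447654
  t = 5.0000: CF_t = 1.800000, DF = 0.785019, PV = 1.413035
  t = 5.5000: CF_t = 1.800000, DF = 0.766246, PV = 1.379243
  t = 6.0000: CF_t = 1.800000, DF = 0.747922, PV = 1.346260
  t = 6.5000: CF_t = 1.800000, DF = 0.730036, PV = 1.314065
  t = 7.0000: CF_t = 1.800000, DF = 0.712578, PV = 1.282641
  t = 7.5000: CF_t = 1.800000, DF = 0.695538, PV = 1.251968
  t = 8.0000: CF_t = 1.800000, DF = 0.678904, PV = 1.222028
  t = 8.5000: CF_t = 1.800000, DF = 0.662669, PV = 1.192804
  t = 9.0000: CF_t = 1.800000, DF = 0.646822, PV = 1.164279
  t = 9.5000: CF_t = 1.800000, DF = 0.631354, PV = 1.136437
  t = 10.0000: CF_t = 101.800000, DF = 0.616255, PV = 62.734801
Price P = sum_t PV_t = 89.819021
First compute Macaulay numerator sum_t t * PV_t:
  t * PV_t at t = 0.5000: 0.878477
  t * PV_t at t = 1.0000: 1.714939
  t * PV_t at t = 1.5000: 2.510891
  t * PV_t at t = 2.0000: 3.267794
  t * PV_t at t = 2.5000: 3.987059
  t * PV_t at t = 3.0000: 4.670055
  t * PV_t at t = 3.5000: 5.318104
  t * PV_t at t = 4.0000: 5.932487
  t * PV_t at t = 4.5000: 6.514444
  t * PV_t at t = 5.0000: 7.065174
  t * PV_t at t = 5.5000: 7.585839
  t * PV_t at t = 6.0000: 8.077560
  t * PV_t at t = 6.5000: 8.541425
  t * PV_t at t = 7.0000: 8.978485
  t * PV_t at t = 7.5000: 9.389756
  t * PV_t at t = 8.0000: 9.776223
  t * PV_t at t = 8.5000: 10.138835
  t * PV_t at t = 9.0000: 10.478514
  t * PV_t at t = 9.5000: 10.796148
  t * PV_t at t = 10.0000: 627.348008
Macaulay duration D = 752.970217 / 89.819021 = 8.383193
Modified duration = D / (1 + y/m) = 8.383193 / (1 + 0.024500) = 8.182717

Answer: Modified duration = 8.1827


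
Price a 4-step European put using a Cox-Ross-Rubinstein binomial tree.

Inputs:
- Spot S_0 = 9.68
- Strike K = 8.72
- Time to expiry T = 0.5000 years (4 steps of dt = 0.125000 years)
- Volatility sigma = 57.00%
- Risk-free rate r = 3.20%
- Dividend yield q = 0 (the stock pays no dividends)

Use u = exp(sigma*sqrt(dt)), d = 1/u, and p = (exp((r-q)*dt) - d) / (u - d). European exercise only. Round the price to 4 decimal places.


Answer: Price = V(0,0) = 1.0114

Derivation:
dt = T/N = 0.125000
u = exp(sigma*sqrt(dt)) = 1.223267; d = 1/u = 0.817483
p = (exp((r-q)*dt) - d) / (u - d) = 0.459666
Discount per step: exp(-r*dt) = 0.996008
Stock lattice S(k, i) with i counting down-moves:
  k=0: S(0,0) = 9.6800
  k=1: S(1,0) = 11.8412; S(1,1) = 7.9132
  k=2: S(2,0) = 14.4850; S(2,1) = 9.6800; S(2,2) = 6.4689
  k=3: S(3,0) = 17.7190; S(3,1) = 11.8412; S(3,2) = 7.9132; S(3,3) = 5.2882
  k=4: S(4,0) = 21.6751; S(4,1) = 14.4850; S(4,2) = 9.6800; S(4,3) = 6.4689; S(4,4) = 4.3230
Terminal payoffs V(N, i) = max(K - S_T, 0):
  V(4,0) = 0.000000; V(4,1) = 0.000000; V(4,2) = 0.000000; V(4,3) = 2.251068; V(4,4) = 4.396954
Backward induction: V(k, i) = exp(-r*dt) * [p * V(k+1, i) + (1-p) * V(k+1, i+1)].
  V(3,0) = exp(-r*dt) * [p*0.000000 + (1-p)*0.000000] = 0.000000
  V(3,1) = exp(-r*dt) * [p*0.000000 + (1-p)*0.000000] = 0.000000
  V(3,2) = exp(-r*dt) * [p*0.000000 + (1-p)*2.251068] = 1.211474
  V(3,3) = exp(-r*dt) * [p*2.251068 + (1-p)*4.396954] = 3.396949
  V(2,0) = exp(-r*dt) * [p*0.000000 + (1-p)*0.000000] = 0.000000
  V(2,1) = exp(-r*dt) * [p*0.000000 + (1-p)*1.211474] = 0.651988
  V(2,2) = exp(-r*dt) * [p*1.211474 + (1-p)*3.396949] = 2.382811
  V(1,0) = exp(-r*dt) * [p*0.000000 + (1-p)*0.651988] = 0.350885
  V(1,1) = exp(-r*dt) * [p*0.651988 + (1-p)*2.382811] = 1.580875
  V(0,0) = exp(-r*dt) * [p*0.350885 + (1-p)*1.580875] = 1.011437


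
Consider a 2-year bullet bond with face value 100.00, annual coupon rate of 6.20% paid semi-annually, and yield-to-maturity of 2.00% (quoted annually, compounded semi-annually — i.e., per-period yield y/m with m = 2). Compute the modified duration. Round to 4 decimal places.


Coupon per period c = face * coupon_rate / m = 3.100000
Periods per year m = 2; per-period yield y/m = 0.010000
Number of cashflows N = 4
Cashflows (t years, CF_t, discount factor 1/(1+y/m)^(m*t), PV):
  t = 0.5000: CF_t = 3.100000, DF = 0.990099, PV = 3.069307
  t = 1.0000: CF_t = 3.100000, DF = 0.980296, PV = 3.038918
  t = 1.5000: CF_t = 3.100000, DF = 0.970590, PV = 3.008829
  t = 2.0000: CF_t = 103.100000, DF = 0.960980, PV = 99.077074
Price P = sum_t PV_t = 108.194128
First compute Macaulay numerator sum_t t * PV_t:
  t * PV_t at t = 0.5000: 1.534653
  t * PV_t at t = 1.0000: 3.038918
  t * PV_t at t = 1.5000: 4.513244
  t * PV_t at t = 2.0000: 198.154147
Macaulay duration D = 207.240962 / 108.194128 = 1.915455
Modified duration = D / (1 + y/m) = 1.915455 / (1 + 0.010000) = 1.896490

Answer: Modified duration = 1.8965


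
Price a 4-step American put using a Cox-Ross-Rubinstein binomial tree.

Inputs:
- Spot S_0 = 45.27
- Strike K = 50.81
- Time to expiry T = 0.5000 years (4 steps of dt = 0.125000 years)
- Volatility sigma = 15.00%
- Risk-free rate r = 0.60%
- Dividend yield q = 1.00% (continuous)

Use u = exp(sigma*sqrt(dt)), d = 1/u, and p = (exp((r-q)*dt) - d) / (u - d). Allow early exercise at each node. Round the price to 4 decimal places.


Answer: Price = V(0,0) = 5.8912

Derivation:
dt = T/N = 0.125000
u = exp(sigma*sqrt(dt)) = 1.054464; d = 1/u = 0.948349
p = (exp((r-q)*dt) - d) / (u - d) = 0.482034
Discount per step: exp(-r*dt) = 0.999250
Stock lattice S(k, i) with i counting down-moves:
  k=0: S(0,0) = 45.2700
  k=1: S(1,0) = 47.7356; S(1,1) = 42.9317
  k=2: S(2,0) = 50.3355; S(2,1) = 45.2700; S(2,2) = 40.7143
  k=3: S(3,0) = 53.0770; S(3,1) = 47.7356; S(3,2) = 42.9317; S(3,3) = 38.6113
  k=4: S(4,0) = 55.9678; S(4,1) = 50.3355; S(4,2) = 45.2700; S(4,3) = 40.7143; S(4,4) = 36.6170
Terminal payoffs V(N, i) = max(K - S_T, 0):
  V(4,0) = 0.000000; V(4,1) = 0.474501; V(4,2) = 5.540000; V(4,3) = 10.095734; V(4,4) = 14.193003
Backward induction: V(k, i) = exp(-r*dt) * [p * V(k+1, i) + (1-p) * V(k+1, i+1)]; then take max(V_cont, immediate exercise) for American.
  V(3,0) = exp(-r*dt) * [p*0.000000 + (1-p)*0.474501] = 0.245591; exercise = 0.000000; V(3,0) = max -> 0.245591
  V(3,1) = exp(-r*dt) * [p*0.474501 + (1-p)*5.540000] = 3.095933; exercise = 3.074394; V(3,1) = max -> 3.095933
  V(3,2) = exp(-r*dt) * [p*5.540000 + (1-p)*10.095734] = 7.893792; exercise = 7.878254; V(3,2) = max -> 7.893792
  V(3,3) = exp(-r*dt) * [p*10.095734 + (1-p)*14.193003] = 12.208819; exercise = 12.198679; V(3,3) = max -> 12.208819
  V(2,0) = exp(-r*dt) * [p*0.245591 + (1-p)*3.095933] = 1.720680; exercise = 0.474501; V(2,0) = max -> 1.720680
  V(2,1) = exp(-r*dt) * [p*3.095933 + (1-p)*7.893792] = 5.576876; exercise = 5.540000; V(2,1) = max -> 5.576876
  V(2,2) = exp(-r*dt) * [p*7.893792 + (1-p)*12.208819] = 10.121235; exercise = 10.095734; V(2,2) = max -> 10.121235
  V(1,0) = exp(-r*dt) * [p*1.720680 + (1-p)*5.576876] = 3.715270; exercise = 3.074394; V(1,0) = max -> 3.715270
  V(1,1) = exp(-r*dt) * [p*5.576876 + (1-p)*10.121235] = 7.924753; exercise = 7.878254; V(1,1) = max -> 7.924753
  V(0,0) = exp(-r*dt) * [p*3.715270 + (1-p)*7.924753] = 5.891218; exercise = 5.540000; V(0,0) = max -> 5.891218


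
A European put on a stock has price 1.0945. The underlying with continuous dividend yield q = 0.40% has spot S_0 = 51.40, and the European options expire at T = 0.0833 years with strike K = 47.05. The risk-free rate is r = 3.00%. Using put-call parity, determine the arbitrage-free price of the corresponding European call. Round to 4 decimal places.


Put-call parity: C - P = S_0 * exp(-qT) - K * exp(-rT).
S_0 * exp(-qT) = 51.4000 * 0.99966686 = 51.38287637
K * exp(-rT) = 47.0500 * 0.99750412 = 46.93256884
C = P + S*exp(-qT) - K*exp(-rT)
C = 1.0945 + 51.38287637 - 46.93256884 = 5.5448

Answer: Call price = 5.5448


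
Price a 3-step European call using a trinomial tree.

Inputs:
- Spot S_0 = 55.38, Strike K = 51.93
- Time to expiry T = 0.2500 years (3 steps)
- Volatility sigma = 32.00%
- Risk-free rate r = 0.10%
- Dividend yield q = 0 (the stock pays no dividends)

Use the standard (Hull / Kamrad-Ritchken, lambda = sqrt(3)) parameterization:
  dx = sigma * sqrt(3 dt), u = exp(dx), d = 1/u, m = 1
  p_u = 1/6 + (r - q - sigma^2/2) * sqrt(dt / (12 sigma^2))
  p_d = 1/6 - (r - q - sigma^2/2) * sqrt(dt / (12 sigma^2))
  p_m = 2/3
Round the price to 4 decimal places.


dt = T/N = 0.083333; dx = sigma*sqrt(3*dt) = 0.160000
u = exp(dx) = 1.173511; d = 1/u = 0.852144
p_u = 0.153594, p_m = 0.666667, p_d = 0.179740
Discount per step: exp(-r*dt) = 0.999917
Stock lattice S(k, j) with j the centered position index:
  k=0: S(0,+0) = 55.3800
  k=1: S(1,-1) = 47.1917; S(1,+0) = 55.3800; S(1,+1) = 64.9890
  k=2: S(2,-2) = 40.2141; S(2,-1) = 47.1917; S(2,+0) = 55.3800; S(2,+1) = 64.9890; S(2,+2) = 76.2653
  k=3: S(3,-3) = 34.2682; S(3,-2) = 40.2141; S(3,-1) = 47.1917; S(3,+0) = 55.3800; S(3,+1) = 64.9890; S(3,+2) = 76.2653; S(3,+3) = 89.4982
Terminal payoffs V(N, j) = max(S_T - K, 0):
  V(3,-3) = 0.000000; V(3,-2) = 0.000000; V(3,-1) = 0.000000; V(3,+0) = 3.450000; V(3,+1) = 13.059032; V(3,+2) = 24.335336; V(3,+3) = 37.568200
Backward induction: V(k, j) = exp(-r*dt) * [p_u * V(k+1, j+1) + p_m * V(k+1, j) + p_d * V(k+1, j-1)]
  V(2,-2) = exp(-r*dt) * [p_u*0.000000 + p_m*0.000000 + p_d*0.000000] = 0.000000
  V(2,-1) = exp(-r*dt) * [p_u*3.450000 + p_m*0.000000 + p_d*0.000000] = 0.529854
  V(2,+0) = exp(-r*dt) * [p_u*13.059032 + p_m*3.450000 + p_d*0.000000] = 4.305427
  V(2,+1) = exp(-r*dt) * [p_u*24.335336 + p_m*13.059032 + p_d*3.450000] = 13.062790
  V(2,+2) = exp(-r*dt) * [p_u*37.568200 + p_m*24.335336 + p_d*13.059032] = 24.338994
  V(1,-1) = exp(-r*dt) * [p_u*4.305427 + p_m*0.529854 + p_d*0.000000] = 1.014438
  V(1,+0) = exp(-r*dt) * [p_u*13.062790 + p_m*4.305427 + p_d*0.529854] = 4.971469
  V(1,+1) = exp(-r*dt) * [p_u*24.338994 + p_m*13.062790 + p_d*4.305427] = 13.219598
  V(0,+0) = exp(-r*dt) * [p_u*13.219598 + p_m*4.971469 + p_d*1.014438] = 5.526634

Answer: Price = V(0,0) = 5.5266
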